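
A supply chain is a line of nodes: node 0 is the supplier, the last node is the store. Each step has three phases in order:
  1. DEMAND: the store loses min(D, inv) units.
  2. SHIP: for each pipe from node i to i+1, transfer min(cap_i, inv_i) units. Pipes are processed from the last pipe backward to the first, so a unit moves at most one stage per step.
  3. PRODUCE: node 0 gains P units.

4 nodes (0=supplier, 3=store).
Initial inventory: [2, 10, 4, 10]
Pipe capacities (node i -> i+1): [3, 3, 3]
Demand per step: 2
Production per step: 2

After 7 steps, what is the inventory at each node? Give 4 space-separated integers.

Step 1: demand=2,sold=2 ship[2->3]=3 ship[1->2]=3 ship[0->1]=2 prod=2 -> inv=[2 9 4 11]
Step 2: demand=2,sold=2 ship[2->3]=3 ship[1->2]=3 ship[0->1]=2 prod=2 -> inv=[2 8 4 12]
Step 3: demand=2,sold=2 ship[2->3]=3 ship[1->2]=3 ship[0->1]=2 prod=2 -> inv=[2 7 4 13]
Step 4: demand=2,sold=2 ship[2->3]=3 ship[1->2]=3 ship[0->1]=2 prod=2 -> inv=[2 6 4 14]
Step 5: demand=2,sold=2 ship[2->3]=3 ship[1->2]=3 ship[0->1]=2 prod=2 -> inv=[2 5 4 15]
Step 6: demand=2,sold=2 ship[2->3]=3 ship[1->2]=3 ship[0->1]=2 prod=2 -> inv=[2 4 4 16]
Step 7: demand=2,sold=2 ship[2->3]=3 ship[1->2]=3 ship[0->1]=2 prod=2 -> inv=[2 3 4 17]

2 3 4 17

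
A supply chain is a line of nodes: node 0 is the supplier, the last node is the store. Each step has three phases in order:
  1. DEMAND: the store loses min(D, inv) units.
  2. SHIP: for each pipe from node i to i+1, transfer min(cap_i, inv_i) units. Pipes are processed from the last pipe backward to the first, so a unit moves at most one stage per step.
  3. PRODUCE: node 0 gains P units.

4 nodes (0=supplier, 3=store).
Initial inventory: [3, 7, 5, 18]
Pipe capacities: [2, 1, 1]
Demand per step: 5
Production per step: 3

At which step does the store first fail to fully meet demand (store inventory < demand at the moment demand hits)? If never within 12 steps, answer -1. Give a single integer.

Step 1: demand=5,sold=5 ship[2->3]=1 ship[1->2]=1 ship[0->1]=2 prod=3 -> [4 8 5 14]
Step 2: demand=5,sold=5 ship[2->3]=1 ship[1->2]=1 ship[0->1]=2 prod=3 -> [5 9 5 10]
Step 3: demand=5,sold=5 ship[2->3]=1 ship[1->2]=1 ship[0->1]=2 prod=3 -> [6 10 5 6]
Step 4: demand=5,sold=5 ship[2->3]=1 ship[1->2]=1 ship[0->1]=2 prod=3 -> [7 11 5 2]
Step 5: demand=5,sold=2 ship[2->3]=1 ship[1->2]=1 ship[0->1]=2 prod=3 -> [8 12 5 1]
Step 6: demand=5,sold=1 ship[2->3]=1 ship[1->2]=1 ship[0->1]=2 prod=3 -> [9 13 5 1]
Step 7: demand=5,sold=1 ship[2->3]=1 ship[1->2]=1 ship[0->1]=2 prod=3 -> [10 14 5 1]
Step 8: demand=5,sold=1 ship[2->3]=1 ship[1->2]=1 ship[0->1]=2 prod=3 -> [11 15 5 1]
Step 9: demand=5,sold=1 ship[2->3]=1 ship[1->2]=1 ship[0->1]=2 prod=3 -> [12 16 5 1]
Step 10: demand=5,sold=1 ship[2->3]=1 ship[1->2]=1 ship[0->1]=2 prod=3 -> [13 17 5 1]
Step 11: demand=5,sold=1 ship[2->3]=1 ship[1->2]=1 ship[0->1]=2 prod=3 -> [14 18 5 1]
Step 12: demand=5,sold=1 ship[2->3]=1 ship[1->2]=1 ship[0->1]=2 prod=3 -> [15 19 5 1]
First stockout at step 5

5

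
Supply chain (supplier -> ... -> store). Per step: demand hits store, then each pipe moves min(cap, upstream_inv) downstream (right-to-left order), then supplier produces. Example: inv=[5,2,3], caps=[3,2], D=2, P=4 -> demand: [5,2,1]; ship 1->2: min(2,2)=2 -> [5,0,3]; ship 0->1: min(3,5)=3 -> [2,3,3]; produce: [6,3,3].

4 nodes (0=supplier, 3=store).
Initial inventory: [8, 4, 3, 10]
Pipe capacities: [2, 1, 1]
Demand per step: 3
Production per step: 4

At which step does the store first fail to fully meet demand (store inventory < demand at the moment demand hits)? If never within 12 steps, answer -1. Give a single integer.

Step 1: demand=3,sold=3 ship[2->3]=1 ship[1->2]=1 ship[0->1]=2 prod=4 -> [10 5 3 8]
Step 2: demand=3,sold=3 ship[2->3]=1 ship[1->2]=1 ship[0->1]=2 prod=4 -> [12 6 3 6]
Step 3: demand=3,sold=3 ship[2->3]=1 ship[1->2]=1 ship[0->1]=2 prod=4 -> [14 7 3 4]
Step 4: demand=3,sold=3 ship[2->3]=1 ship[1->2]=1 ship[0->1]=2 prod=4 -> [16 8 3 2]
Step 5: demand=3,sold=2 ship[2->3]=1 ship[1->2]=1 ship[0->1]=2 prod=4 -> [18 9 3 1]
Step 6: demand=3,sold=1 ship[2->3]=1 ship[1->2]=1 ship[0->1]=2 prod=4 -> [20 10 3 1]
Step 7: demand=3,sold=1 ship[2->3]=1 ship[1->2]=1 ship[0->1]=2 prod=4 -> [22 11 3 1]
Step 8: demand=3,sold=1 ship[2->3]=1 ship[1->2]=1 ship[0->1]=2 prod=4 -> [24 12 3 1]
Step 9: demand=3,sold=1 ship[2->3]=1 ship[1->2]=1 ship[0->1]=2 prod=4 -> [26 13 3 1]
Step 10: demand=3,sold=1 ship[2->3]=1 ship[1->2]=1 ship[0->1]=2 prod=4 -> [28 14 3 1]
Step 11: demand=3,sold=1 ship[2->3]=1 ship[1->2]=1 ship[0->1]=2 prod=4 -> [30 15 3 1]
Step 12: demand=3,sold=1 ship[2->3]=1 ship[1->2]=1 ship[0->1]=2 prod=4 -> [32 16 3 1]
First stockout at step 5

5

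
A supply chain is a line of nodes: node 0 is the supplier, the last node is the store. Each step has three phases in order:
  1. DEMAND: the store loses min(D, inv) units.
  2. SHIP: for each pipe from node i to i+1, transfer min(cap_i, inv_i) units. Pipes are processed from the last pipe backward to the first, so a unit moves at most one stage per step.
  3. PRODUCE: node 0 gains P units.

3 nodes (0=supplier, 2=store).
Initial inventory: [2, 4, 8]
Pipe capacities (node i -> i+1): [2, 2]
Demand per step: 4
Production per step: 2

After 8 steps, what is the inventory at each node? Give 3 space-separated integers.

Step 1: demand=4,sold=4 ship[1->2]=2 ship[0->1]=2 prod=2 -> inv=[2 4 6]
Step 2: demand=4,sold=4 ship[1->2]=2 ship[0->1]=2 prod=2 -> inv=[2 4 4]
Step 3: demand=4,sold=4 ship[1->2]=2 ship[0->1]=2 prod=2 -> inv=[2 4 2]
Step 4: demand=4,sold=2 ship[1->2]=2 ship[0->1]=2 prod=2 -> inv=[2 4 2]
Step 5: demand=4,sold=2 ship[1->2]=2 ship[0->1]=2 prod=2 -> inv=[2 4 2]
Step 6: demand=4,sold=2 ship[1->2]=2 ship[0->1]=2 prod=2 -> inv=[2 4 2]
Step 7: demand=4,sold=2 ship[1->2]=2 ship[0->1]=2 prod=2 -> inv=[2 4 2]
Step 8: demand=4,sold=2 ship[1->2]=2 ship[0->1]=2 prod=2 -> inv=[2 4 2]

2 4 2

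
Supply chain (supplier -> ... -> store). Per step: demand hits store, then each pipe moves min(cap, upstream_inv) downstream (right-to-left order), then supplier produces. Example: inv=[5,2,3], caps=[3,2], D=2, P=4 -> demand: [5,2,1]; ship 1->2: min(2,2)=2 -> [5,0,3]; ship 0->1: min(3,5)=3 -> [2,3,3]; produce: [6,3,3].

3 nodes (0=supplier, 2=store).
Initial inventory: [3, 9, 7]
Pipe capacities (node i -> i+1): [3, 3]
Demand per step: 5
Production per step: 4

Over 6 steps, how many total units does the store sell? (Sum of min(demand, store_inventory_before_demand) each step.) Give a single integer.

Step 1: sold=5 (running total=5) -> [4 9 5]
Step 2: sold=5 (running total=10) -> [5 9 3]
Step 3: sold=3 (running total=13) -> [6 9 3]
Step 4: sold=3 (running total=16) -> [7 9 3]
Step 5: sold=3 (running total=19) -> [8 9 3]
Step 6: sold=3 (running total=22) -> [9 9 3]

Answer: 22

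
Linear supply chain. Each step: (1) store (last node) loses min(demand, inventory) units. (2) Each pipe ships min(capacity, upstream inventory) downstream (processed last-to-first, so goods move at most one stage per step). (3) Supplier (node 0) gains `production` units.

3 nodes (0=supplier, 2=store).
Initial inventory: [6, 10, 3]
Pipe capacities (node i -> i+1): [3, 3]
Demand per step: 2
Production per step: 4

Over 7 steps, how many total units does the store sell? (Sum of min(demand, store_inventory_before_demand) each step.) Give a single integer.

Step 1: sold=2 (running total=2) -> [7 10 4]
Step 2: sold=2 (running total=4) -> [8 10 5]
Step 3: sold=2 (running total=6) -> [9 10 6]
Step 4: sold=2 (running total=8) -> [10 10 7]
Step 5: sold=2 (running total=10) -> [11 10 8]
Step 6: sold=2 (running total=12) -> [12 10 9]
Step 7: sold=2 (running total=14) -> [13 10 10]

Answer: 14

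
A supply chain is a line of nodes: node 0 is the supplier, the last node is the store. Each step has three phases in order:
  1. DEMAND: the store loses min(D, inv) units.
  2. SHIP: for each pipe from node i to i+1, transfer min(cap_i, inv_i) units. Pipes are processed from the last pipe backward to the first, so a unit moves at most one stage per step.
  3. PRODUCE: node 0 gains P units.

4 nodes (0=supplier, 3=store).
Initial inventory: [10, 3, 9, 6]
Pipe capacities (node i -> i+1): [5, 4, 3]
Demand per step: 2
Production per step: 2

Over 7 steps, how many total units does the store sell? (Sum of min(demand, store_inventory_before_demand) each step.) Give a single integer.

Step 1: sold=2 (running total=2) -> [7 5 9 7]
Step 2: sold=2 (running total=4) -> [4 6 10 8]
Step 3: sold=2 (running total=6) -> [2 6 11 9]
Step 4: sold=2 (running total=8) -> [2 4 12 10]
Step 5: sold=2 (running total=10) -> [2 2 13 11]
Step 6: sold=2 (running total=12) -> [2 2 12 12]
Step 7: sold=2 (running total=14) -> [2 2 11 13]

Answer: 14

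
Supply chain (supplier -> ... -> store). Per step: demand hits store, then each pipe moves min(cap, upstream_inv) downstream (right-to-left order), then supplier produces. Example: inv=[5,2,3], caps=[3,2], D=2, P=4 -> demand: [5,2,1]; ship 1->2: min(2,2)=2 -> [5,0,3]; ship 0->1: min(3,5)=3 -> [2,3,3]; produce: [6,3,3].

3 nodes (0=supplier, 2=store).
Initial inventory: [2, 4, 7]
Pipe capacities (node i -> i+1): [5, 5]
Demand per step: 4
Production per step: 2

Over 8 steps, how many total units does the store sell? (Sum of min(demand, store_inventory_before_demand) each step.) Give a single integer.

Answer: 23

Derivation:
Step 1: sold=4 (running total=4) -> [2 2 7]
Step 2: sold=4 (running total=8) -> [2 2 5]
Step 3: sold=4 (running total=12) -> [2 2 3]
Step 4: sold=3 (running total=15) -> [2 2 2]
Step 5: sold=2 (running total=17) -> [2 2 2]
Step 6: sold=2 (running total=19) -> [2 2 2]
Step 7: sold=2 (running total=21) -> [2 2 2]
Step 8: sold=2 (running total=23) -> [2 2 2]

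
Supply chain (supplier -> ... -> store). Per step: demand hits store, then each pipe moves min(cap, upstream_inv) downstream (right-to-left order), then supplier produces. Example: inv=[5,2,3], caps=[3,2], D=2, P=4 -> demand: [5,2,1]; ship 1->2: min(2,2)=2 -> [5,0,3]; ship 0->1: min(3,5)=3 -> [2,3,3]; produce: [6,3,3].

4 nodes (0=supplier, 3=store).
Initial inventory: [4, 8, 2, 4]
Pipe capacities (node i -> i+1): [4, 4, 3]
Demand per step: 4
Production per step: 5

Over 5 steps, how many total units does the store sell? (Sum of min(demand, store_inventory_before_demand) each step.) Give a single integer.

Answer: 15

Derivation:
Step 1: sold=4 (running total=4) -> [5 8 4 2]
Step 2: sold=2 (running total=6) -> [6 8 5 3]
Step 3: sold=3 (running total=9) -> [7 8 6 3]
Step 4: sold=3 (running total=12) -> [8 8 7 3]
Step 5: sold=3 (running total=15) -> [9 8 8 3]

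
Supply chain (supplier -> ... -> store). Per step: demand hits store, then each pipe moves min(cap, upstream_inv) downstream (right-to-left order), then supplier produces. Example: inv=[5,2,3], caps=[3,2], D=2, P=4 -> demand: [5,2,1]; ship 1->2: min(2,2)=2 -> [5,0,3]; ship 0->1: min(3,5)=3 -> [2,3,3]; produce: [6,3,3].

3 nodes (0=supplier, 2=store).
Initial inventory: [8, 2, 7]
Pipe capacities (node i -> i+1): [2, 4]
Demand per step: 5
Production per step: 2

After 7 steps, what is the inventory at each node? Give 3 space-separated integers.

Step 1: demand=5,sold=5 ship[1->2]=2 ship[0->1]=2 prod=2 -> inv=[8 2 4]
Step 2: demand=5,sold=4 ship[1->2]=2 ship[0->1]=2 prod=2 -> inv=[8 2 2]
Step 3: demand=5,sold=2 ship[1->2]=2 ship[0->1]=2 prod=2 -> inv=[8 2 2]
Step 4: demand=5,sold=2 ship[1->2]=2 ship[0->1]=2 prod=2 -> inv=[8 2 2]
Step 5: demand=5,sold=2 ship[1->2]=2 ship[0->1]=2 prod=2 -> inv=[8 2 2]
Step 6: demand=5,sold=2 ship[1->2]=2 ship[0->1]=2 prod=2 -> inv=[8 2 2]
Step 7: demand=5,sold=2 ship[1->2]=2 ship[0->1]=2 prod=2 -> inv=[8 2 2]

8 2 2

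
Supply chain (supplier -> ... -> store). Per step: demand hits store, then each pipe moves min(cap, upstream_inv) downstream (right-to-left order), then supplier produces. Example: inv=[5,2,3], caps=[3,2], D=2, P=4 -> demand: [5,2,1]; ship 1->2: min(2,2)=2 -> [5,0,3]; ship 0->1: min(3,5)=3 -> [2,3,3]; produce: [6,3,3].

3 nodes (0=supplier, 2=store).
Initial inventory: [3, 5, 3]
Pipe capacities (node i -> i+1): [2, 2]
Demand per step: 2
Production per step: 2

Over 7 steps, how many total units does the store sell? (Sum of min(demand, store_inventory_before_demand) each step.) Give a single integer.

Step 1: sold=2 (running total=2) -> [3 5 3]
Step 2: sold=2 (running total=4) -> [3 5 3]
Step 3: sold=2 (running total=6) -> [3 5 3]
Step 4: sold=2 (running total=8) -> [3 5 3]
Step 5: sold=2 (running total=10) -> [3 5 3]
Step 6: sold=2 (running total=12) -> [3 5 3]
Step 7: sold=2 (running total=14) -> [3 5 3]

Answer: 14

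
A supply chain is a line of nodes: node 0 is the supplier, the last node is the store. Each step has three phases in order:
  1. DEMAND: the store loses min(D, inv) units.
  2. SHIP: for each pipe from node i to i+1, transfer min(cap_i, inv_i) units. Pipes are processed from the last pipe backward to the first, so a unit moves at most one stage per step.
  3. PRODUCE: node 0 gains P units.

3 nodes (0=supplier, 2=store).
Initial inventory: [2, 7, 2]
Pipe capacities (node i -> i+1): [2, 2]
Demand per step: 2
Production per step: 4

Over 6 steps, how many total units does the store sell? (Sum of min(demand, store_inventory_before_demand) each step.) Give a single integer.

Step 1: sold=2 (running total=2) -> [4 7 2]
Step 2: sold=2 (running total=4) -> [6 7 2]
Step 3: sold=2 (running total=6) -> [8 7 2]
Step 4: sold=2 (running total=8) -> [10 7 2]
Step 5: sold=2 (running total=10) -> [12 7 2]
Step 6: sold=2 (running total=12) -> [14 7 2]

Answer: 12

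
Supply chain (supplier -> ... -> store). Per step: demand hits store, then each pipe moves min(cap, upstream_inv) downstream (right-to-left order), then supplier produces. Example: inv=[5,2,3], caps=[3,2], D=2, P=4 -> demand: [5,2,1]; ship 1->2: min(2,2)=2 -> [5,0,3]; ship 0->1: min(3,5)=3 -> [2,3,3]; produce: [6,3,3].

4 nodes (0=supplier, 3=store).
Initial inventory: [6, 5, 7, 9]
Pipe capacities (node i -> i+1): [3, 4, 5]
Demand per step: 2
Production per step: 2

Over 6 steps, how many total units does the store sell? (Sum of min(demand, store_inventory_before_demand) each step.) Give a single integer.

Answer: 12

Derivation:
Step 1: sold=2 (running total=2) -> [5 4 6 12]
Step 2: sold=2 (running total=4) -> [4 3 5 15]
Step 3: sold=2 (running total=6) -> [3 3 3 18]
Step 4: sold=2 (running total=8) -> [2 3 3 19]
Step 5: sold=2 (running total=10) -> [2 2 3 20]
Step 6: sold=2 (running total=12) -> [2 2 2 21]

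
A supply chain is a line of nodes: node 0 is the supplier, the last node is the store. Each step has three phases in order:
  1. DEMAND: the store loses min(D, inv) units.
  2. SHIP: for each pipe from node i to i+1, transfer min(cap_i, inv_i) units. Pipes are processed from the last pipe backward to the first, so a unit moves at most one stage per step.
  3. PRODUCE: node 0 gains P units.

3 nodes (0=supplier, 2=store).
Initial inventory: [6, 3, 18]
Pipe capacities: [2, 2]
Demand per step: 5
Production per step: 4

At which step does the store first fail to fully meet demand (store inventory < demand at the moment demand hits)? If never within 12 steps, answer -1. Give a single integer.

Step 1: demand=5,sold=5 ship[1->2]=2 ship[0->1]=2 prod=4 -> [8 3 15]
Step 2: demand=5,sold=5 ship[1->2]=2 ship[0->1]=2 prod=4 -> [10 3 12]
Step 3: demand=5,sold=5 ship[1->2]=2 ship[0->1]=2 prod=4 -> [12 3 9]
Step 4: demand=5,sold=5 ship[1->2]=2 ship[0->1]=2 prod=4 -> [14 3 6]
Step 5: demand=5,sold=5 ship[1->2]=2 ship[0->1]=2 prod=4 -> [16 3 3]
Step 6: demand=5,sold=3 ship[1->2]=2 ship[0->1]=2 prod=4 -> [18 3 2]
Step 7: demand=5,sold=2 ship[1->2]=2 ship[0->1]=2 prod=4 -> [20 3 2]
Step 8: demand=5,sold=2 ship[1->2]=2 ship[0->1]=2 prod=4 -> [22 3 2]
Step 9: demand=5,sold=2 ship[1->2]=2 ship[0->1]=2 prod=4 -> [24 3 2]
Step 10: demand=5,sold=2 ship[1->2]=2 ship[0->1]=2 prod=4 -> [26 3 2]
Step 11: demand=5,sold=2 ship[1->2]=2 ship[0->1]=2 prod=4 -> [28 3 2]
Step 12: demand=5,sold=2 ship[1->2]=2 ship[0->1]=2 prod=4 -> [30 3 2]
First stockout at step 6

6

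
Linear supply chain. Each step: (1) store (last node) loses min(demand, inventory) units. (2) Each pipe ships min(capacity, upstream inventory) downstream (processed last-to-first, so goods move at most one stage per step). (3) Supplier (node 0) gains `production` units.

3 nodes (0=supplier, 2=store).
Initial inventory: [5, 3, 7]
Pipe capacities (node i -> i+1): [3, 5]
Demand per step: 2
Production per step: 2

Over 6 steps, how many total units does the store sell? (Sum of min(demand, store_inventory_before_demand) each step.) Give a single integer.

Answer: 12

Derivation:
Step 1: sold=2 (running total=2) -> [4 3 8]
Step 2: sold=2 (running total=4) -> [3 3 9]
Step 3: sold=2 (running total=6) -> [2 3 10]
Step 4: sold=2 (running total=8) -> [2 2 11]
Step 5: sold=2 (running total=10) -> [2 2 11]
Step 6: sold=2 (running total=12) -> [2 2 11]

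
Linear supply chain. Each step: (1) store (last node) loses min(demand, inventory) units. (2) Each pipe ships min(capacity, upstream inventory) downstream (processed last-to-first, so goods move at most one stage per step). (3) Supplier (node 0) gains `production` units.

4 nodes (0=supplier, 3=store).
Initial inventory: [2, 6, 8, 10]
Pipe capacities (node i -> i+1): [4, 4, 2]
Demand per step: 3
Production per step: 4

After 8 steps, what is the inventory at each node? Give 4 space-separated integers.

Step 1: demand=3,sold=3 ship[2->3]=2 ship[1->2]=4 ship[0->1]=2 prod=4 -> inv=[4 4 10 9]
Step 2: demand=3,sold=3 ship[2->3]=2 ship[1->2]=4 ship[0->1]=4 prod=4 -> inv=[4 4 12 8]
Step 3: demand=3,sold=3 ship[2->3]=2 ship[1->2]=4 ship[0->1]=4 prod=4 -> inv=[4 4 14 7]
Step 4: demand=3,sold=3 ship[2->3]=2 ship[1->2]=4 ship[0->1]=4 prod=4 -> inv=[4 4 16 6]
Step 5: demand=3,sold=3 ship[2->3]=2 ship[1->2]=4 ship[0->1]=4 prod=4 -> inv=[4 4 18 5]
Step 6: demand=3,sold=3 ship[2->3]=2 ship[1->2]=4 ship[0->1]=4 prod=4 -> inv=[4 4 20 4]
Step 7: demand=3,sold=3 ship[2->3]=2 ship[1->2]=4 ship[0->1]=4 prod=4 -> inv=[4 4 22 3]
Step 8: demand=3,sold=3 ship[2->3]=2 ship[1->2]=4 ship[0->1]=4 prod=4 -> inv=[4 4 24 2]

4 4 24 2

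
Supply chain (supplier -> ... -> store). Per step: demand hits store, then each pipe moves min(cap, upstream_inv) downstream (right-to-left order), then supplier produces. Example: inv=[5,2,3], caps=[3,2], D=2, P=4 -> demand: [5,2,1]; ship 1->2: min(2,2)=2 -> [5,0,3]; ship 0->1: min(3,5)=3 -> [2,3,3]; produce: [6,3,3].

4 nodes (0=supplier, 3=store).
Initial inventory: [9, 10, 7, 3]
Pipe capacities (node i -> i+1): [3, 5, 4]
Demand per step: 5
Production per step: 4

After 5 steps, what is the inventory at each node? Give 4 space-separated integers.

Step 1: demand=5,sold=3 ship[2->3]=4 ship[1->2]=5 ship[0->1]=3 prod=4 -> inv=[10 8 8 4]
Step 2: demand=5,sold=4 ship[2->3]=4 ship[1->2]=5 ship[0->1]=3 prod=4 -> inv=[11 6 9 4]
Step 3: demand=5,sold=4 ship[2->3]=4 ship[1->2]=5 ship[0->1]=3 prod=4 -> inv=[12 4 10 4]
Step 4: demand=5,sold=4 ship[2->3]=4 ship[1->2]=4 ship[0->1]=3 prod=4 -> inv=[13 3 10 4]
Step 5: demand=5,sold=4 ship[2->3]=4 ship[1->2]=3 ship[0->1]=3 prod=4 -> inv=[14 3 9 4]

14 3 9 4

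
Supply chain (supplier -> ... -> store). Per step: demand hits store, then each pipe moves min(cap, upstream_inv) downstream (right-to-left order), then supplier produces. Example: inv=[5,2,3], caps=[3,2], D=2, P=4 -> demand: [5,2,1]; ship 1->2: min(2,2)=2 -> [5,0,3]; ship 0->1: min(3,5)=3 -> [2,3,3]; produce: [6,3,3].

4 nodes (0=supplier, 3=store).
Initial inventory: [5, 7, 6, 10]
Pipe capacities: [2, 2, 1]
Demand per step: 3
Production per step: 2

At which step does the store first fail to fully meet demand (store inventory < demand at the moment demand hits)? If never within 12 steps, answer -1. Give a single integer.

Step 1: demand=3,sold=3 ship[2->3]=1 ship[1->2]=2 ship[0->1]=2 prod=2 -> [5 7 7 8]
Step 2: demand=3,sold=3 ship[2->3]=1 ship[1->2]=2 ship[0->1]=2 prod=2 -> [5 7 8 6]
Step 3: demand=3,sold=3 ship[2->3]=1 ship[1->2]=2 ship[0->1]=2 prod=2 -> [5 7 9 4]
Step 4: demand=3,sold=3 ship[2->3]=1 ship[1->2]=2 ship[0->1]=2 prod=2 -> [5 7 10 2]
Step 5: demand=3,sold=2 ship[2->3]=1 ship[1->2]=2 ship[0->1]=2 prod=2 -> [5 7 11 1]
Step 6: demand=3,sold=1 ship[2->3]=1 ship[1->2]=2 ship[0->1]=2 prod=2 -> [5 7 12 1]
Step 7: demand=3,sold=1 ship[2->3]=1 ship[1->2]=2 ship[0->1]=2 prod=2 -> [5 7 13 1]
Step 8: demand=3,sold=1 ship[2->3]=1 ship[1->2]=2 ship[0->1]=2 prod=2 -> [5 7 14 1]
Step 9: demand=3,sold=1 ship[2->3]=1 ship[1->2]=2 ship[0->1]=2 prod=2 -> [5 7 15 1]
Step 10: demand=3,sold=1 ship[2->3]=1 ship[1->2]=2 ship[0->1]=2 prod=2 -> [5 7 16 1]
Step 11: demand=3,sold=1 ship[2->3]=1 ship[1->2]=2 ship[0->1]=2 prod=2 -> [5 7 17 1]
Step 12: demand=3,sold=1 ship[2->3]=1 ship[1->2]=2 ship[0->1]=2 prod=2 -> [5 7 18 1]
First stockout at step 5

5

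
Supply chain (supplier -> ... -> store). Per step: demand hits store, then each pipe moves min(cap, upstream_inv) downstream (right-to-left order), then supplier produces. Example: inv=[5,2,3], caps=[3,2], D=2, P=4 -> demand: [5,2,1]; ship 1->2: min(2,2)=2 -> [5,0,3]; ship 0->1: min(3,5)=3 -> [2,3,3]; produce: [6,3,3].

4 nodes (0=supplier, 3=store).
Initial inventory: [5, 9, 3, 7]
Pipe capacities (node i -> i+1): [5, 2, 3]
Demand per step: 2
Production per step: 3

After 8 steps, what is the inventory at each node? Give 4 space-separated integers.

Step 1: demand=2,sold=2 ship[2->3]=3 ship[1->2]=2 ship[0->1]=5 prod=3 -> inv=[3 12 2 8]
Step 2: demand=2,sold=2 ship[2->3]=2 ship[1->2]=2 ship[0->1]=3 prod=3 -> inv=[3 13 2 8]
Step 3: demand=2,sold=2 ship[2->3]=2 ship[1->2]=2 ship[0->1]=3 prod=3 -> inv=[3 14 2 8]
Step 4: demand=2,sold=2 ship[2->3]=2 ship[1->2]=2 ship[0->1]=3 prod=3 -> inv=[3 15 2 8]
Step 5: demand=2,sold=2 ship[2->3]=2 ship[1->2]=2 ship[0->1]=3 prod=3 -> inv=[3 16 2 8]
Step 6: demand=2,sold=2 ship[2->3]=2 ship[1->2]=2 ship[0->1]=3 prod=3 -> inv=[3 17 2 8]
Step 7: demand=2,sold=2 ship[2->3]=2 ship[1->2]=2 ship[0->1]=3 prod=3 -> inv=[3 18 2 8]
Step 8: demand=2,sold=2 ship[2->3]=2 ship[1->2]=2 ship[0->1]=3 prod=3 -> inv=[3 19 2 8]

3 19 2 8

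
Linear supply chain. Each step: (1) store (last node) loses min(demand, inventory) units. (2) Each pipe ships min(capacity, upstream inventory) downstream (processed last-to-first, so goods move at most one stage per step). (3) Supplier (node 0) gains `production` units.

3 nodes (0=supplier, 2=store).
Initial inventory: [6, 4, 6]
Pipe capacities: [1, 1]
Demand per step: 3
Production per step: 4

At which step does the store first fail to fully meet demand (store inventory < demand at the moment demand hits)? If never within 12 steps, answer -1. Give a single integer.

Step 1: demand=3,sold=3 ship[1->2]=1 ship[0->1]=1 prod=4 -> [9 4 4]
Step 2: demand=3,sold=3 ship[1->2]=1 ship[0->1]=1 prod=4 -> [12 4 2]
Step 3: demand=3,sold=2 ship[1->2]=1 ship[0->1]=1 prod=4 -> [15 4 1]
Step 4: demand=3,sold=1 ship[1->2]=1 ship[0->1]=1 prod=4 -> [18 4 1]
Step 5: demand=3,sold=1 ship[1->2]=1 ship[0->1]=1 prod=4 -> [21 4 1]
Step 6: demand=3,sold=1 ship[1->2]=1 ship[0->1]=1 prod=4 -> [24 4 1]
Step 7: demand=3,sold=1 ship[1->2]=1 ship[0->1]=1 prod=4 -> [27 4 1]
Step 8: demand=3,sold=1 ship[1->2]=1 ship[0->1]=1 prod=4 -> [30 4 1]
Step 9: demand=3,sold=1 ship[1->2]=1 ship[0->1]=1 prod=4 -> [33 4 1]
Step 10: demand=3,sold=1 ship[1->2]=1 ship[0->1]=1 prod=4 -> [36 4 1]
Step 11: demand=3,sold=1 ship[1->2]=1 ship[0->1]=1 prod=4 -> [39 4 1]
Step 12: demand=3,sold=1 ship[1->2]=1 ship[0->1]=1 prod=4 -> [42 4 1]
First stockout at step 3

3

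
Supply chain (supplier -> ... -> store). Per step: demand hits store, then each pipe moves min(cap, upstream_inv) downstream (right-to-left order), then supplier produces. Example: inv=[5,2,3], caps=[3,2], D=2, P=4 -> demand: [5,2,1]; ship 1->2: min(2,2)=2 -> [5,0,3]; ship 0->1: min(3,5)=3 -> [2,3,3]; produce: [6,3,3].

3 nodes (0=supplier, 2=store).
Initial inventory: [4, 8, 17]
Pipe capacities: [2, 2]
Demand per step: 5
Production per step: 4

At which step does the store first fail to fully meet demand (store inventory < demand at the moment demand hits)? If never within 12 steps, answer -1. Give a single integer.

Step 1: demand=5,sold=5 ship[1->2]=2 ship[0->1]=2 prod=4 -> [6 8 14]
Step 2: demand=5,sold=5 ship[1->2]=2 ship[0->1]=2 prod=4 -> [8 8 11]
Step 3: demand=5,sold=5 ship[1->2]=2 ship[0->1]=2 prod=4 -> [10 8 8]
Step 4: demand=5,sold=5 ship[1->2]=2 ship[0->1]=2 prod=4 -> [12 8 5]
Step 5: demand=5,sold=5 ship[1->2]=2 ship[0->1]=2 prod=4 -> [14 8 2]
Step 6: demand=5,sold=2 ship[1->2]=2 ship[0->1]=2 prod=4 -> [16 8 2]
Step 7: demand=5,sold=2 ship[1->2]=2 ship[0->1]=2 prod=4 -> [18 8 2]
Step 8: demand=5,sold=2 ship[1->2]=2 ship[0->1]=2 prod=4 -> [20 8 2]
Step 9: demand=5,sold=2 ship[1->2]=2 ship[0->1]=2 prod=4 -> [22 8 2]
Step 10: demand=5,sold=2 ship[1->2]=2 ship[0->1]=2 prod=4 -> [24 8 2]
Step 11: demand=5,sold=2 ship[1->2]=2 ship[0->1]=2 prod=4 -> [26 8 2]
Step 12: demand=5,sold=2 ship[1->2]=2 ship[0->1]=2 prod=4 -> [28 8 2]
First stockout at step 6

6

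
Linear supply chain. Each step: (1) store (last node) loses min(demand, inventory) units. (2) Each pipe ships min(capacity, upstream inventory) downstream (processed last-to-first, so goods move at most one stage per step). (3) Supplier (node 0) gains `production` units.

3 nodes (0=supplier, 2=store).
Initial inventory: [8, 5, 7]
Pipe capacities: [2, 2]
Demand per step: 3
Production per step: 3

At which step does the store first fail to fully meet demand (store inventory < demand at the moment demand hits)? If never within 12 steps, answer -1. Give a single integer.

Step 1: demand=3,sold=3 ship[1->2]=2 ship[0->1]=2 prod=3 -> [9 5 6]
Step 2: demand=3,sold=3 ship[1->2]=2 ship[0->1]=2 prod=3 -> [10 5 5]
Step 3: demand=3,sold=3 ship[1->2]=2 ship[0->1]=2 prod=3 -> [11 5 4]
Step 4: demand=3,sold=3 ship[1->2]=2 ship[0->1]=2 prod=3 -> [12 5 3]
Step 5: demand=3,sold=3 ship[1->2]=2 ship[0->1]=2 prod=3 -> [13 5 2]
Step 6: demand=3,sold=2 ship[1->2]=2 ship[0->1]=2 prod=3 -> [14 5 2]
Step 7: demand=3,sold=2 ship[1->2]=2 ship[0->1]=2 prod=3 -> [15 5 2]
Step 8: demand=3,sold=2 ship[1->2]=2 ship[0->1]=2 prod=3 -> [16 5 2]
Step 9: demand=3,sold=2 ship[1->2]=2 ship[0->1]=2 prod=3 -> [17 5 2]
Step 10: demand=3,sold=2 ship[1->2]=2 ship[0->1]=2 prod=3 -> [18 5 2]
Step 11: demand=3,sold=2 ship[1->2]=2 ship[0->1]=2 prod=3 -> [19 5 2]
Step 12: demand=3,sold=2 ship[1->2]=2 ship[0->1]=2 prod=3 -> [20 5 2]
First stockout at step 6

6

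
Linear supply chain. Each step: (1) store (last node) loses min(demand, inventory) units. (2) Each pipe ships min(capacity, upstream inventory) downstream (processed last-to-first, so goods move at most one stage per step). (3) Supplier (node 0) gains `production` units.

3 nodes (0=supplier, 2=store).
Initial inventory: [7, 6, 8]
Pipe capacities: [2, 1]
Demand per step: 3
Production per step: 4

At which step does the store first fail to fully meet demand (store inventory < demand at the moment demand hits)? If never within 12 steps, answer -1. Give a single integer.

Step 1: demand=3,sold=3 ship[1->2]=1 ship[0->1]=2 prod=4 -> [9 7 6]
Step 2: demand=3,sold=3 ship[1->2]=1 ship[0->1]=2 prod=4 -> [11 8 4]
Step 3: demand=3,sold=3 ship[1->2]=1 ship[0->1]=2 prod=4 -> [13 9 2]
Step 4: demand=3,sold=2 ship[1->2]=1 ship[0->1]=2 prod=4 -> [15 10 1]
Step 5: demand=3,sold=1 ship[1->2]=1 ship[0->1]=2 prod=4 -> [17 11 1]
Step 6: demand=3,sold=1 ship[1->2]=1 ship[0->1]=2 prod=4 -> [19 12 1]
Step 7: demand=3,sold=1 ship[1->2]=1 ship[0->1]=2 prod=4 -> [21 13 1]
Step 8: demand=3,sold=1 ship[1->2]=1 ship[0->1]=2 prod=4 -> [23 14 1]
Step 9: demand=3,sold=1 ship[1->2]=1 ship[0->1]=2 prod=4 -> [25 15 1]
Step 10: demand=3,sold=1 ship[1->2]=1 ship[0->1]=2 prod=4 -> [27 16 1]
Step 11: demand=3,sold=1 ship[1->2]=1 ship[0->1]=2 prod=4 -> [29 17 1]
Step 12: demand=3,sold=1 ship[1->2]=1 ship[0->1]=2 prod=4 -> [31 18 1]
First stockout at step 4

4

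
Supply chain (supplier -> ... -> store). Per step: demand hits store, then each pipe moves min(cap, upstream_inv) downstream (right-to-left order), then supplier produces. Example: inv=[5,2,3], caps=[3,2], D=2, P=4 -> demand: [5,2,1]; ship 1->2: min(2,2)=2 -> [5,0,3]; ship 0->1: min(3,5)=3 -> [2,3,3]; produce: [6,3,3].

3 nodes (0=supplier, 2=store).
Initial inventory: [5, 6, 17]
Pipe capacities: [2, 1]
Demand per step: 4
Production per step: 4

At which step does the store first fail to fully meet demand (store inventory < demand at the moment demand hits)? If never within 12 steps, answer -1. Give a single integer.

Step 1: demand=4,sold=4 ship[1->2]=1 ship[0->1]=2 prod=4 -> [7 7 14]
Step 2: demand=4,sold=4 ship[1->2]=1 ship[0->1]=2 prod=4 -> [9 8 11]
Step 3: demand=4,sold=4 ship[1->2]=1 ship[0->1]=2 prod=4 -> [11 9 8]
Step 4: demand=4,sold=4 ship[1->2]=1 ship[0->1]=2 prod=4 -> [13 10 5]
Step 5: demand=4,sold=4 ship[1->2]=1 ship[0->1]=2 prod=4 -> [15 11 2]
Step 6: demand=4,sold=2 ship[1->2]=1 ship[0->1]=2 prod=4 -> [17 12 1]
Step 7: demand=4,sold=1 ship[1->2]=1 ship[0->1]=2 prod=4 -> [19 13 1]
Step 8: demand=4,sold=1 ship[1->2]=1 ship[0->1]=2 prod=4 -> [21 14 1]
Step 9: demand=4,sold=1 ship[1->2]=1 ship[0->1]=2 prod=4 -> [23 15 1]
Step 10: demand=4,sold=1 ship[1->2]=1 ship[0->1]=2 prod=4 -> [25 16 1]
Step 11: demand=4,sold=1 ship[1->2]=1 ship[0->1]=2 prod=4 -> [27 17 1]
Step 12: demand=4,sold=1 ship[1->2]=1 ship[0->1]=2 prod=4 -> [29 18 1]
First stockout at step 6

6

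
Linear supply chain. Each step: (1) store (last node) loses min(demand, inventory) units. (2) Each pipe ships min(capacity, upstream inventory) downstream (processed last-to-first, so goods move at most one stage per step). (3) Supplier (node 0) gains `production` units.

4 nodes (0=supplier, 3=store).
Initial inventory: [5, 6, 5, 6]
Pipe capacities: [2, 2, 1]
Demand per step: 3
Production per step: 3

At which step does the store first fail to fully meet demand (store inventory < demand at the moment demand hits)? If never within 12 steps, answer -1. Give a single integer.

Step 1: demand=3,sold=3 ship[2->3]=1 ship[1->2]=2 ship[0->1]=2 prod=3 -> [6 6 6 4]
Step 2: demand=3,sold=3 ship[2->3]=1 ship[1->2]=2 ship[0->1]=2 prod=3 -> [7 6 7 2]
Step 3: demand=3,sold=2 ship[2->3]=1 ship[1->2]=2 ship[0->1]=2 prod=3 -> [8 6 8 1]
Step 4: demand=3,sold=1 ship[2->3]=1 ship[1->2]=2 ship[0->1]=2 prod=3 -> [9 6 9 1]
Step 5: demand=3,sold=1 ship[2->3]=1 ship[1->2]=2 ship[0->1]=2 prod=3 -> [10 6 10 1]
Step 6: demand=3,sold=1 ship[2->3]=1 ship[1->2]=2 ship[0->1]=2 prod=3 -> [11 6 11 1]
Step 7: demand=3,sold=1 ship[2->3]=1 ship[1->2]=2 ship[0->1]=2 prod=3 -> [12 6 12 1]
Step 8: demand=3,sold=1 ship[2->3]=1 ship[1->2]=2 ship[0->1]=2 prod=3 -> [13 6 13 1]
Step 9: demand=3,sold=1 ship[2->3]=1 ship[1->2]=2 ship[0->1]=2 prod=3 -> [14 6 14 1]
Step 10: demand=3,sold=1 ship[2->3]=1 ship[1->2]=2 ship[0->1]=2 prod=3 -> [15 6 15 1]
Step 11: demand=3,sold=1 ship[2->3]=1 ship[1->2]=2 ship[0->1]=2 prod=3 -> [16 6 16 1]
Step 12: demand=3,sold=1 ship[2->3]=1 ship[1->2]=2 ship[0->1]=2 prod=3 -> [17 6 17 1]
First stockout at step 3

3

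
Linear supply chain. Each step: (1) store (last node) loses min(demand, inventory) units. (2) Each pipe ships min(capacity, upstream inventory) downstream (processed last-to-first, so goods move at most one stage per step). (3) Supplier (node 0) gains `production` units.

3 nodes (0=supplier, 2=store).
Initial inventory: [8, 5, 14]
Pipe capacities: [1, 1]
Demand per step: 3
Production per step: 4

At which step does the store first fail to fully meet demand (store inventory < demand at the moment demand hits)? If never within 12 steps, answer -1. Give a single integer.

Step 1: demand=3,sold=3 ship[1->2]=1 ship[0->1]=1 prod=4 -> [11 5 12]
Step 2: demand=3,sold=3 ship[1->2]=1 ship[0->1]=1 prod=4 -> [14 5 10]
Step 3: demand=3,sold=3 ship[1->2]=1 ship[0->1]=1 prod=4 -> [17 5 8]
Step 4: demand=3,sold=3 ship[1->2]=1 ship[0->1]=1 prod=4 -> [20 5 6]
Step 5: demand=3,sold=3 ship[1->2]=1 ship[0->1]=1 prod=4 -> [23 5 4]
Step 6: demand=3,sold=3 ship[1->2]=1 ship[0->1]=1 prod=4 -> [26 5 2]
Step 7: demand=3,sold=2 ship[1->2]=1 ship[0->1]=1 prod=4 -> [29 5 1]
Step 8: demand=3,sold=1 ship[1->2]=1 ship[0->1]=1 prod=4 -> [32 5 1]
Step 9: demand=3,sold=1 ship[1->2]=1 ship[0->1]=1 prod=4 -> [35 5 1]
Step 10: demand=3,sold=1 ship[1->2]=1 ship[0->1]=1 prod=4 -> [38 5 1]
Step 11: demand=3,sold=1 ship[1->2]=1 ship[0->1]=1 prod=4 -> [41 5 1]
Step 12: demand=3,sold=1 ship[1->2]=1 ship[0->1]=1 prod=4 -> [44 5 1]
First stockout at step 7

7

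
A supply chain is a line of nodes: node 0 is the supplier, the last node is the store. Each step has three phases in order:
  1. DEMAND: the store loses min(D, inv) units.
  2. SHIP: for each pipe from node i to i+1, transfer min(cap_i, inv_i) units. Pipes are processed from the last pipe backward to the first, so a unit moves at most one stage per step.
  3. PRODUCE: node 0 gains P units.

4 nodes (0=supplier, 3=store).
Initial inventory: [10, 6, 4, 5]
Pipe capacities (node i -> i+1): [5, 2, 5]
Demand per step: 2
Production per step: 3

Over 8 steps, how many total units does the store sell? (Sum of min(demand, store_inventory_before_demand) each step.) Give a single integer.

Answer: 16

Derivation:
Step 1: sold=2 (running total=2) -> [8 9 2 7]
Step 2: sold=2 (running total=4) -> [6 12 2 7]
Step 3: sold=2 (running total=6) -> [4 15 2 7]
Step 4: sold=2 (running total=8) -> [3 17 2 7]
Step 5: sold=2 (running total=10) -> [3 18 2 7]
Step 6: sold=2 (running total=12) -> [3 19 2 7]
Step 7: sold=2 (running total=14) -> [3 20 2 7]
Step 8: sold=2 (running total=16) -> [3 21 2 7]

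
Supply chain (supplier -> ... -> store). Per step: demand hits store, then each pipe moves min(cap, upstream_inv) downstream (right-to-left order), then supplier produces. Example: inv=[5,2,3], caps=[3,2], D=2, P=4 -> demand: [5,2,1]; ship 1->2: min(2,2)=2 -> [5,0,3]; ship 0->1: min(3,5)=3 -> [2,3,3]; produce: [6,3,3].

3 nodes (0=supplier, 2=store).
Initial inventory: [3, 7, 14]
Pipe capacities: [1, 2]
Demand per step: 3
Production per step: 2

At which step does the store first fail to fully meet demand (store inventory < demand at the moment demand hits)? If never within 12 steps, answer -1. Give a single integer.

Step 1: demand=3,sold=3 ship[1->2]=2 ship[0->1]=1 prod=2 -> [4 6 13]
Step 2: demand=3,sold=3 ship[1->2]=2 ship[0->1]=1 prod=2 -> [5 5 12]
Step 3: demand=3,sold=3 ship[1->2]=2 ship[0->1]=1 prod=2 -> [6 4 11]
Step 4: demand=3,sold=3 ship[1->2]=2 ship[0->1]=1 prod=2 -> [7 3 10]
Step 5: demand=3,sold=3 ship[1->2]=2 ship[0->1]=1 prod=2 -> [8 2 9]
Step 6: demand=3,sold=3 ship[1->2]=2 ship[0->1]=1 prod=2 -> [9 1 8]
Step 7: demand=3,sold=3 ship[1->2]=1 ship[0->1]=1 prod=2 -> [10 1 6]
Step 8: demand=3,sold=3 ship[1->2]=1 ship[0->1]=1 prod=2 -> [11 1 4]
Step 9: demand=3,sold=3 ship[1->2]=1 ship[0->1]=1 prod=2 -> [12 1 2]
Step 10: demand=3,sold=2 ship[1->2]=1 ship[0->1]=1 prod=2 -> [13 1 1]
Step 11: demand=3,sold=1 ship[1->2]=1 ship[0->1]=1 prod=2 -> [14 1 1]
Step 12: demand=3,sold=1 ship[1->2]=1 ship[0->1]=1 prod=2 -> [15 1 1]
First stockout at step 10

10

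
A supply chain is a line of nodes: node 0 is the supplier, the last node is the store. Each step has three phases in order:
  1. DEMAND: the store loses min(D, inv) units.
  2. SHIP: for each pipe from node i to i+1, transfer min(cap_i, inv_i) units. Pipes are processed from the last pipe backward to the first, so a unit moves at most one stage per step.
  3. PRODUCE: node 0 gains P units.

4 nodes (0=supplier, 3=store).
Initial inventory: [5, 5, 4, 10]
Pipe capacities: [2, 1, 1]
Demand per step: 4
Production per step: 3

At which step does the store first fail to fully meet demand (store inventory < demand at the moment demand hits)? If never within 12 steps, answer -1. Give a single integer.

Step 1: demand=4,sold=4 ship[2->3]=1 ship[1->2]=1 ship[0->1]=2 prod=3 -> [6 6 4 7]
Step 2: demand=4,sold=4 ship[2->3]=1 ship[1->2]=1 ship[0->1]=2 prod=3 -> [7 7 4 4]
Step 3: demand=4,sold=4 ship[2->3]=1 ship[1->2]=1 ship[0->1]=2 prod=3 -> [8 8 4 1]
Step 4: demand=4,sold=1 ship[2->3]=1 ship[1->2]=1 ship[0->1]=2 prod=3 -> [9 9 4 1]
Step 5: demand=4,sold=1 ship[2->3]=1 ship[1->2]=1 ship[0->1]=2 prod=3 -> [10 10 4 1]
Step 6: demand=4,sold=1 ship[2->3]=1 ship[1->2]=1 ship[0->1]=2 prod=3 -> [11 11 4 1]
Step 7: demand=4,sold=1 ship[2->3]=1 ship[1->2]=1 ship[0->1]=2 prod=3 -> [12 12 4 1]
Step 8: demand=4,sold=1 ship[2->3]=1 ship[1->2]=1 ship[0->1]=2 prod=3 -> [13 13 4 1]
Step 9: demand=4,sold=1 ship[2->3]=1 ship[1->2]=1 ship[0->1]=2 prod=3 -> [14 14 4 1]
Step 10: demand=4,sold=1 ship[2->3]=1 ship[1->2]=1 ship[0->1]=2 prod=3 -> [15 15 4 1]
Step 11: demand=4,sold=1 ship[2->3]=1 ship[1->2]=1 ship[0->1]=2 prod=3 -> [16 16 4 1]
Step 12: demand=4,sold=1 ship[2->3]=1 ship[1->2]=1 ship[0->1]=2 prod=3 -> [17 17 4 1]
First stockout at step 4

4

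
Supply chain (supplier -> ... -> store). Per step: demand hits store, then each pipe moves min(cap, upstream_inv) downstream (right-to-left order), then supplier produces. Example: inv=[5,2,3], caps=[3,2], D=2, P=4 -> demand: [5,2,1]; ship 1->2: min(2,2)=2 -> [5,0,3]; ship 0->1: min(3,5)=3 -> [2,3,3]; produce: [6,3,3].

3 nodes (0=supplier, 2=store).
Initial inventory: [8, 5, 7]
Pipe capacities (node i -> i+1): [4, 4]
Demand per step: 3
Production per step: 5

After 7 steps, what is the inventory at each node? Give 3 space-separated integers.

Step 1: demand=3,sold=3 ship[1->2]=4 ship[0->1]=4 prod=5 -> inv=[9 5 8]
Step 2: demand=3,sold=3 ship[1->2]=4 ship[0->1]=4 prod=5 -> inv=[10 5 9]
Step 3: demand=3,sold=3 ship[1->2]=4 ship[0->1]=4 prod=5 -> inv=[11 5 10]
Step 4: demand=3,sold=3 ship[1->2]=4 ship[0->1]=4 prod=5 -> inv=[12 5 11]
Step 5: demand=3,sold=3 ship[1->2]=4 ship[0->1]=4 prod=5 -> inv=[13 5 12]
Step 6: demand=3,sold=3 ship[1->2]=4 ship[0->1]=4 prod=5 -> inv=[14 5 13]
Step 7: demand=3,sold=3 ship[1->2]=4 ship[0->1]=4 prod=5 -> inv=[15 5 14]

15 5 14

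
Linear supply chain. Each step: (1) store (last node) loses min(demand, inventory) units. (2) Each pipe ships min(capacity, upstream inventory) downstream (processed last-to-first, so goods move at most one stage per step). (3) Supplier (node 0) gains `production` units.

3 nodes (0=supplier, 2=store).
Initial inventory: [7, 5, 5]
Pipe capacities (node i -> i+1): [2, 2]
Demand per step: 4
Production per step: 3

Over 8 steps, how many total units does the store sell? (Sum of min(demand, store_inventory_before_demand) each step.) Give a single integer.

Step 1: sold=4 (running total=4) -> [8 5 3]
Step 2: sold=3 (running total=7) -> [9 5 2]
Step 3: sold=2 (running total=9) -> [10 5 2]
Step 4: sold=2 (running total=11) -> [11 5 2]
Step 5: sold=2 (running total=13) -> [12 5 2]
Step 6: sold=2 (running total=15) -> [13 5 2]
Step 7: sold=2 (running total=17) -> [14 5 2]
Step 8: sold=2 (running total=19) -> [15 5 2]

Answer: 19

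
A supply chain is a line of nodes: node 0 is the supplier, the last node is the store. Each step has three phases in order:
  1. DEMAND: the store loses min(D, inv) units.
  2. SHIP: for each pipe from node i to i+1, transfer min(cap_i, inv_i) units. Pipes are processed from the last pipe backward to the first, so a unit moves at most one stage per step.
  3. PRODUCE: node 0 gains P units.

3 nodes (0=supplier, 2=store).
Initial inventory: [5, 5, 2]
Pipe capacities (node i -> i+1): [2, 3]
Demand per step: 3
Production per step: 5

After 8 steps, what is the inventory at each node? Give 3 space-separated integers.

Step 1: demand=3,sold=2 ship[1->2]=3 ship[0->1]=2 prod=5 -> inv=[8 4 3]
Step 2: demand=3,sold=3 ship[1->2]=3 ship[0->1]=2 prod=5 -> inv=[11 3 3]
Step 3: demand=3,sold=3 ship[1->2]=3 ship[0->1]=2 prod=5 -> inv=[14 2 3]
Step 4: demand=3,sold=3 ship[1->2]=2 ship[0->1]=2 prod=5 -> inv=[17 2 2]
Step 5: demand=3,sold=2 ship[1->2]=2 ship[0->1]=2 prod=5 -> inv=[20 2 2]
Step 6: demand=3,sold=2 ship[1->2]=2 ship[0->1]=2 prod=5 -> inv=[23 2 2]
Step 7: demand=3,sold=2 ship[1->2]=2 ship[0->1]=2 prod=5 -> inv=[26 2 2]
Step 8: demand=3,sold=2 ship[1->2]=2 ship[0->1]=2 prod=5 -> inv=[29 2 2]

29 2 2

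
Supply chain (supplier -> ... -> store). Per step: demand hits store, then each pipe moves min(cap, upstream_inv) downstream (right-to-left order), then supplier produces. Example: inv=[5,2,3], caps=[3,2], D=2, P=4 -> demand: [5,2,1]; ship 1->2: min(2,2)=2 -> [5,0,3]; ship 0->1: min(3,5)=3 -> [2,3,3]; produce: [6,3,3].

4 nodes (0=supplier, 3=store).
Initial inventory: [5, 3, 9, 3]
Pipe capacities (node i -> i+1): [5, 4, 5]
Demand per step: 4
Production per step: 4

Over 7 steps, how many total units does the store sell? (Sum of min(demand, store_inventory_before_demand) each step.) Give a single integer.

Step 1: sold=3 (running total=3) -> [4 5 7 5]
Step 2: sold=4 (running total=7) -> [4 5 6 6]
Step 3: sold=4 (running total=11) -> [4 5 5 7]
Step 4: sold=4 (running total=15) -> [4 5 4 8]
Step 5: sold=4 (running total=19) -> [4 5 4 8]
Step 6: sold=4 (running total=23) -> [4 5 4 8]
Step 7: sold=4 (running total=27) -> [4 5 4 8]

Answer: 27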